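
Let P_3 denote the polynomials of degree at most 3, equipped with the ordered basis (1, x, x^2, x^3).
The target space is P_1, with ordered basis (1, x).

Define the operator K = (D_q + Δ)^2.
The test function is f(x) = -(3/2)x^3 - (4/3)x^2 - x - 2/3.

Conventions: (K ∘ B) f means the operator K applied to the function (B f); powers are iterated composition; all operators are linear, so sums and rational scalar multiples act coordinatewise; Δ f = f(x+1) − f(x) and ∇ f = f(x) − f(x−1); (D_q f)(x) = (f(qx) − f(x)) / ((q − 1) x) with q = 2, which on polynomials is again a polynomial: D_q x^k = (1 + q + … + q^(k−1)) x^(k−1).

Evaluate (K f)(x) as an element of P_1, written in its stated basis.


D_q f = -(21/2)x^2 - 4x - 1
Δ f = -(9/2)x^2 - (43/6)x - 23/6
(D_q + Δ) f = -15x^2 - (67/6)x - 29/6
D_q (D_q + Δ) f = -45x - 67/6
Δ (D_q + Δ) f = -30x - 157/6
(D_q + Δ) (D_q + Δ) f = -75x - 112/3

the image equals g(x) = -75x - 112/3


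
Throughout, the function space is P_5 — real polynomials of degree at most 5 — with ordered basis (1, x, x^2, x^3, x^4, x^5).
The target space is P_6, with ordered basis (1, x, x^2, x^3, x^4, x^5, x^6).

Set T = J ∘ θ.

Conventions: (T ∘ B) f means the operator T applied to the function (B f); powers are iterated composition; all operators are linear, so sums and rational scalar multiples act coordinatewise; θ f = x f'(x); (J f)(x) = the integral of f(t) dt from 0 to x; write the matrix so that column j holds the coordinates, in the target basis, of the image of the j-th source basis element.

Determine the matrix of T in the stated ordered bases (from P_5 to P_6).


image of 1: 0
image of x: (1/2)x^2
image of x^2: (2/3)x^3
image of x^3: (3/4)x^4
image of x^4: (4/5)x^5
image of x^5: (5/6)x^6
each image's coordinates form column j of the matrix

the matrix is [[0, 0, 0, 0, 0, 0]; [0, 0, 0, 0, 0, 0]; [0, 1/2, 0, 0, 0, 0]; [0, 0, 2/3, 0, 0, 0]; [0, 0, 0, 3/4, 0, 0]; [0, 0, 0, 0, 4/5, 0]; [0, 0, 0, 0, 0, 5/6]] (rows listed top to bottom)


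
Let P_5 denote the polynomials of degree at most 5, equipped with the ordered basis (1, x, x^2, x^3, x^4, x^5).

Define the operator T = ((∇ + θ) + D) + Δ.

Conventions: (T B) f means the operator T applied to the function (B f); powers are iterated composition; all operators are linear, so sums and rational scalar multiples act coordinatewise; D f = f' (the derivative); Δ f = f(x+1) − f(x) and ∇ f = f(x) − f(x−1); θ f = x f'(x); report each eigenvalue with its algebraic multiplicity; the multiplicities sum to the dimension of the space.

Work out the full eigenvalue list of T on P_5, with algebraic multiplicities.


image of 1: 0
image of x: x + 3
image of x^2: 2x^2 + 6x
image of x^3: 3x^3 + 9x^2 + 2
image of x^4: 4x^4 + 12x^3 + 8x
image of x^5: 5x^5 + 15x^4 + 20x^2 + 2
the matrix is upper triangular; its diagonal is (0, 1, 2, 3, 4, 5)
for a triangular matrix the eigenvalues are the diagonal entries, with algebraic multiplicity their repetition count

λ = 0 (multiplicity 1), λ = 1 (multiplicity 1), λ = 2 (multiplicity 1), λ = 3 (multiplicity 1), λ = 4 (multiplicity 1), λ = 5 (multiplicity 1)


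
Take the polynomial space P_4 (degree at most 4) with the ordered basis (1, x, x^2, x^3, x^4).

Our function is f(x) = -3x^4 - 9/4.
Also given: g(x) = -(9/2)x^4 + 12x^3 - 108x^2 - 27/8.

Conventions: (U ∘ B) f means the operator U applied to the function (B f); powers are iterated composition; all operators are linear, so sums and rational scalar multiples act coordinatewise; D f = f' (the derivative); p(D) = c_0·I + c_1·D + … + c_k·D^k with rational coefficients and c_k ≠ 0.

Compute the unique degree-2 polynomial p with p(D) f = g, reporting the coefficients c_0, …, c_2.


c_0 = 3/2, c_1 = -1, c_2 = 3

D^0 f = -3x^4 - 9/4
D^1 f = -12x^3
D^2 f = -36x^2
matching coefficients of g against c_0 f + c_1 Df + … from the top degree down determines the c_i
solution: c_0 = 3/2, c_1 = -1, c_2 = 3


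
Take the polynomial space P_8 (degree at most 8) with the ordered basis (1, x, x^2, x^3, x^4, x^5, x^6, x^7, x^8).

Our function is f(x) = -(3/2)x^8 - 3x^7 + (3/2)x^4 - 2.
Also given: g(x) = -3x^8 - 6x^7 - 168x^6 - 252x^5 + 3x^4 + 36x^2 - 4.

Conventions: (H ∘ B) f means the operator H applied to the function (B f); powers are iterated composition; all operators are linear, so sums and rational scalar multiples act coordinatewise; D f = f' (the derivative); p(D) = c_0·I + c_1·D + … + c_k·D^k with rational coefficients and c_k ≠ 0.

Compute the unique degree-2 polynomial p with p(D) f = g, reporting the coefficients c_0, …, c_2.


p(D) = 2·I + 2·D^2, i.e. c_0 = 2, c_1 = 0, c_2 = 2

D^0 f = -(3/2)x^8 - 3x^7 + (3/2)x^4 - 2
D^1 f = -12x^7 - 21x^6 + 6x^3
D^2 f = -84x^6 - 126x^5 + 18x^2
matching coefficients of g against c_0 f + c_1 Df + … from the top degree down determines the c_i
solution: c_0 = 2, c_1 = 0, c_2 = 2


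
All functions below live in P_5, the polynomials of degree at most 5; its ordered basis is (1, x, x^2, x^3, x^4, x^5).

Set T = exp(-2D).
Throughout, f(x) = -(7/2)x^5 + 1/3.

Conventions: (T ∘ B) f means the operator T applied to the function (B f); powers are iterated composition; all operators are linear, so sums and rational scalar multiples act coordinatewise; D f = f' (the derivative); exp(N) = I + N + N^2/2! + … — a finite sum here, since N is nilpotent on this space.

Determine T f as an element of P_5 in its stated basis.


the result is g(x) = -(7/2)x^5 + 35x^4 - 140x^3 + 280x^2 - 280x + 337/3

order-1 term: 35x^4
order-2 term: -140x^3
order-3 term: 280x^2
order-4 term: -280x
order-5 term: 112
the series for exp(-2D) f terminates at order 5
exp(-2D) f = -(7/2)x^5 + 35x^4 - 140x^3 + 280x^2 - 280x + 337/3


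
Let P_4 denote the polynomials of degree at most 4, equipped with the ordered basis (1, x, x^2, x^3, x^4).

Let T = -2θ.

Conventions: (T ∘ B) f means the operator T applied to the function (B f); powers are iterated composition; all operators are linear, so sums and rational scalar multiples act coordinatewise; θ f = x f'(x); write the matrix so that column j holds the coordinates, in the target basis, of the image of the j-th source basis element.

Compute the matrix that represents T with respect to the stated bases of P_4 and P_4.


the matrix is [[0, 0, 0, 0, 0]; [0, -2, 0, 0, 0]; [0, 0, -4, 0, 0]; [0, 0, 0, -6, 0]; [0, 0, 0, 0, -8]] (rows listed top to bottom)

image of 1: 0
image of x: -2x
image of x^2: -4x^2
image of x^3: -6x^3
image of x^4: -8x^4
each image's coordinates form column j of the matrix


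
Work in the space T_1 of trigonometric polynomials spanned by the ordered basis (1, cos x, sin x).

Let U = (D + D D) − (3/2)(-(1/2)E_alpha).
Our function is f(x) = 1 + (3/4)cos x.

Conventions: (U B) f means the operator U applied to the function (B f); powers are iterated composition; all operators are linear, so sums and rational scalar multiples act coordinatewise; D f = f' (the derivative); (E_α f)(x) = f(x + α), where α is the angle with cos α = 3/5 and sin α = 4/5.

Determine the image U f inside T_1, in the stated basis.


D f = -(3/4)sin x
D f = -(3/4)sin x
D D f = -(3/4)cos x
(D + D D) f = -(3/4)cos x - (3/4)sin x
E_alpha f = 1 + (9/20)cos x - (3/5)sin x
(-(1/2)E_alpha) f = -1/2 - (9/40)cos x + (3/10)sin x
(-(3/2)(-(1/2)E_alpha)) f = 3/4 + (27/80)cos x - (9/20)sin x
((D + D D) − (3/2)(-(1/2)E_alpha)) f = 3/4 - (33/80)cos x - (6/5)sin x

g(x) = 3/4 - (33/80)cos x - (6/5)sin x


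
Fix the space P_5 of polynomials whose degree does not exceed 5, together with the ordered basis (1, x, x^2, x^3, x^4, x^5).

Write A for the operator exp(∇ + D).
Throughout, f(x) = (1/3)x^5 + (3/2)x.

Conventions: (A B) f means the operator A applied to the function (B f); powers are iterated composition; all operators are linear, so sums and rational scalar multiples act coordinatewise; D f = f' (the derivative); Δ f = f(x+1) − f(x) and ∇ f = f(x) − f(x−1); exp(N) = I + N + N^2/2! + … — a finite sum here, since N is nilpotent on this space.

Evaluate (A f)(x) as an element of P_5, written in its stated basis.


order-1 term: (10/3)x^4 - (10/3)x^3 + (10/3)x^2 - (5/3)x + 10/3
order-2 term: (40/3)x^3 - 20x^2 + (55/3)x - 20/3
order-3 term: (80/3)x^2 - 40x + 70/3
order-4 term: (80/3)x - 80/3
order-5 term: 32/3
the series for exp(∇ + D) f terminates at order 5
exp(∇ + D) f = (1/3)x^5 + (10/3)x^4 + 10x^3 + 10x^2 + (29/6)x + 4

the result is g(x) = (1/3)x^5 + (10/3)x^4 + 10x^3 + 10x^2 + (29/6)x + 4


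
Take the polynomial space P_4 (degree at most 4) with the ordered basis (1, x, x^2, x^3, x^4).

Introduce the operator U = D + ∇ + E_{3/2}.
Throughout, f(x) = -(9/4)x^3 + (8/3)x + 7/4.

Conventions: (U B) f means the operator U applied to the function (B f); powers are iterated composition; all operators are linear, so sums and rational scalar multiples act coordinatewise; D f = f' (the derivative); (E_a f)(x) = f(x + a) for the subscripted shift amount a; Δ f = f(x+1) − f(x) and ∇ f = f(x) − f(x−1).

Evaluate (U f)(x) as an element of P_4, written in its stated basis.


D f = -(27/4)x^2 + 8/3
∇ f = -(27/4)x^2 + (27/4)x + 5/12
E_{3/2} f = -(9/4)x^3 - (81/8)x^2 - (601/48)x - 59/32
(D + ∇ + E_{3/2}) f = -(9/4)x^3 - (189/8)x^2 - (277/48)x + 119/96

the result is g(x) = -(9/4)x^3 - (189/8)x^2 - (277/48)x + 119/96


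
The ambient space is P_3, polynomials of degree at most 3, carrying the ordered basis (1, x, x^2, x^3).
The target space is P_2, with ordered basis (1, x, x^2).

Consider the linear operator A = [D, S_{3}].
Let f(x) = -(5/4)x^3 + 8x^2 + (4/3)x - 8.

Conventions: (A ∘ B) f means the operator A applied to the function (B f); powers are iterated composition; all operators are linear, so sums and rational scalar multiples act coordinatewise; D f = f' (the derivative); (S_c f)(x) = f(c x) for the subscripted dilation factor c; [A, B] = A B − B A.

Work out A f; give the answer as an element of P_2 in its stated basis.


S_{3} f = -(135/4)x^3 + 72x^2 + 4x - 8
D S_{3} f = -(405/4)x^2 + 144x + 4
D f = -(15/4)x^2 + 16x + 4/3
S_{3} D f = -(135/4)x^2 + 48x + 4/3
[D, S_{3}] f = -(135/2)x^2 + 96x + 8/3

the image equals g(x) = -(135/2)x^2 + 96x + 8/3


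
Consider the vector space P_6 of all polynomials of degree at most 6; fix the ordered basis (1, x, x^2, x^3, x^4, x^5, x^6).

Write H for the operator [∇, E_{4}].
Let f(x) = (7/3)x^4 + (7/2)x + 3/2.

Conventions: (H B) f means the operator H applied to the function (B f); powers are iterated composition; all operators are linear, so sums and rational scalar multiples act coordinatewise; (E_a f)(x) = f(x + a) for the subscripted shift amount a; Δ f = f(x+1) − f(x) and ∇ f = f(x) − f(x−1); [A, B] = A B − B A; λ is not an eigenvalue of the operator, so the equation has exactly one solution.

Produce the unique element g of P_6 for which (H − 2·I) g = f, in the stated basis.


write g with unknown coordinates in the stated basis and equate coefficients in (H − 2·I) g = f
solving from the highest basis element down gives g = -(7/6)x^4 - (7/4)x - 3/4
check: H g = 0
so H g − 2·g = (7/3)x^4 + (7/2)x + 3/2 = f ✓

the result is g(x) = -(7/6)x^4 - (7/4)x - 3/4


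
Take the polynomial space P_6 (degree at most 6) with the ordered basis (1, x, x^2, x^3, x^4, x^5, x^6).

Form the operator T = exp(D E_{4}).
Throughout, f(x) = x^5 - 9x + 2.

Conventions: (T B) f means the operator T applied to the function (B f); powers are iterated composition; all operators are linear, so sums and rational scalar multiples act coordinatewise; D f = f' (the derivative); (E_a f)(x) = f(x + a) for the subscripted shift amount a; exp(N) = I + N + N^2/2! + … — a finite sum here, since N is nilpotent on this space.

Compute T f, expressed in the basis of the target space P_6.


order-1 term: 5x^4 + 80x^3 + 480x^2 + 1280x + 1271
order-2 term: 10x^3 + 240x^2 + 1920x + 5120
order-3 term: 10x^2 + 240x + 1440
order-4 term: 5x + 80
order-5 term: 1
the series for exp(D E_{4}) f terminates at order 5
exp(D E_{4}) f = x^5 + 5x^4 + 90x^3 + 730x^2 + 3436x + 7914

the result is g(x) = x^5 + 5x^4 + 90x^3 + 730x^2 + 3436x + 7914


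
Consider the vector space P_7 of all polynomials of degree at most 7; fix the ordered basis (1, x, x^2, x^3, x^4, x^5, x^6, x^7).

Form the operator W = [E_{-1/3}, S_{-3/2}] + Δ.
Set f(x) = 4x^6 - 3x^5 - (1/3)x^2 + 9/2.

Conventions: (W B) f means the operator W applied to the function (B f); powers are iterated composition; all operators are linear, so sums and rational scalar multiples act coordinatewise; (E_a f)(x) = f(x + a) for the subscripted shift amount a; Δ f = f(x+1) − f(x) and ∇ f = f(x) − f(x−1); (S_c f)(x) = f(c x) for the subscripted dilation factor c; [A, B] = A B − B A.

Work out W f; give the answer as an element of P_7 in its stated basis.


the result is g(x) = -(1023/8)x^5 + (765/32)x^4 + (325/16)x^3 + (155/6)x^2 + (7795/864)x + 13327/23328

S_{-3/2} f = (729/16)x^6 + (729/32)x^5 - (3/4)x^2 + 9/2
E_{-1/3} S_{-3/2} f = (729/16)x^6 - (2187/32)x^5 + (1215/32)x^4 - (135/16)x^3 - (3/4)x^2 + (25/32)x + 421/96
E_{-1/3} f = 4x^6 - 11x^5 + (35/3)x^4 - (170/27)x^3 + (41/27)x^2 - (5/81)x + 6533/1458
S_{-3/2} E_{-1/3} f = (729/16)x^6 + (2673/32)x^5 + (945/16)x^4 + (85/4)x^3 + (41/12)x^2 + (5/54)x + 6533/1458
[E_{-1/3}, S_{-3/2}] f = -(1215/8)x^5 - (675/32)x^4 - (475/16)x^3 - (25/6)x^2 + (595/864)x - 2225/23328
Δ f = 24x^5 + 45x^4 + 50x^3 + 30x^2 + (25/3)x + 2/3
([E_{-1/3}, S_{-3/2}] + Δ) f = -(1023/8)x^5 + (765/32)x^4 + (325/16)x^3 + (155/6)x^2 + (7795/864)x + 13327/23328


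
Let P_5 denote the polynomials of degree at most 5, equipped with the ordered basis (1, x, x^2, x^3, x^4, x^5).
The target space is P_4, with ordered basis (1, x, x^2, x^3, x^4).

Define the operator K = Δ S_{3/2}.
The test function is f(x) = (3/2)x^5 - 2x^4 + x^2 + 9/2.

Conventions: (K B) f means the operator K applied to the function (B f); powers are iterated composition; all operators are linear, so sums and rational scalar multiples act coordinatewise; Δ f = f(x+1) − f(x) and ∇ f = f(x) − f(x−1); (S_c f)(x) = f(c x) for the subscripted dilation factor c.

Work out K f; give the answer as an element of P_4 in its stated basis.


S_{3/2} f = (729/64)x^5 - (81/8)x^4 + (9/4)x^2 + 9/2
Δ S_{3/2} f = (3645/64)x^4 + (2349/32)x^3 + (1701/32)x^2 + (1341/64)x + 225/64

g(x) = (3645/64)x^4 + (2349/32)x^3 + (1701/32)x^2 + (1341/64)x + 225/64


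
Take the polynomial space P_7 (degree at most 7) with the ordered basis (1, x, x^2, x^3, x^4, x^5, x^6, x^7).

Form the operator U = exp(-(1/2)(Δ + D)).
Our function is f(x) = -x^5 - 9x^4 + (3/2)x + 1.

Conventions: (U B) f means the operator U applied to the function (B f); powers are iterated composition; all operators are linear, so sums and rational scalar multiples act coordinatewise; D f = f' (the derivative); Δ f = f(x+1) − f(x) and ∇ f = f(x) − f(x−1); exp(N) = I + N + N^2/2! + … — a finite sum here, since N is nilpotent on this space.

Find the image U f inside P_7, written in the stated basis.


g(x) = -x^5 - 4x^4 + 31x^3 - 27x^2 + (1/4)x - 5/2

order-1 term: 5x^4 + 41x^3 + 32x^2 + (41/2)x + 7/2
order-2 term: -10x^3 - 69x^2 - (271/4)x - 119/4
order-3 term: 10x^2 + 51x + 143/4
order-4 term: -5x - 14
order-5 term: 1
the series for exp(-(1/2)(Δ + D)) f terminates at order 5
exp(-(1/2)(Δ + D)) f = -x^5 - 4x^4 + 31x^3 - 27x^2 + (1/4)x - 5/2


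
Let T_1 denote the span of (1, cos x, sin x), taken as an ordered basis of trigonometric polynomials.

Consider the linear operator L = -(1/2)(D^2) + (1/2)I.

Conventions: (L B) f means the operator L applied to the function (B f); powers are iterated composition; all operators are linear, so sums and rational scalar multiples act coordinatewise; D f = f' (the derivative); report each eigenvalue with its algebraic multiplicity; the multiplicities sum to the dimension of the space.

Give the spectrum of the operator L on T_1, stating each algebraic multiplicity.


λ = 1/2 (multiplicity 1), λ = 1 (multiplicity 2)

image of 1: 1/2
image of cos x: cos x
image of sin x: sin x
the matrix is diagonal; its diagonal is (1/2, 1, 1)
for a triangular matrix the eigenvalues are the diagonal entries, with algebraic multiplicity their repetition count


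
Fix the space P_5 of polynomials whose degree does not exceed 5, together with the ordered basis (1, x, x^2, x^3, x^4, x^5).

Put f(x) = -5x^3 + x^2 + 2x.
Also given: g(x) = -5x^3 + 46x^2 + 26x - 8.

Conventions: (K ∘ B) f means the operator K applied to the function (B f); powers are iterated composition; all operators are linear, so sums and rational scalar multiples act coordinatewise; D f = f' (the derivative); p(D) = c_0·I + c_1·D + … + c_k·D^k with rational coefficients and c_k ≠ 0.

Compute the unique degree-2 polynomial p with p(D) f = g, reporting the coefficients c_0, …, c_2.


c_0 = 1, c_1 = -3, c_2 = -1

D^0 f = -5x^3 + x^2 + 2x
D^1 f = -15x^2 + 2x + 2
D^2 f = -30x + 2
matching coefficients of g against c_0 f + c_1 Df + … from the top degree down determines the c_i
solution: c_0 = 1, c_1 = -3, c_2 = -1


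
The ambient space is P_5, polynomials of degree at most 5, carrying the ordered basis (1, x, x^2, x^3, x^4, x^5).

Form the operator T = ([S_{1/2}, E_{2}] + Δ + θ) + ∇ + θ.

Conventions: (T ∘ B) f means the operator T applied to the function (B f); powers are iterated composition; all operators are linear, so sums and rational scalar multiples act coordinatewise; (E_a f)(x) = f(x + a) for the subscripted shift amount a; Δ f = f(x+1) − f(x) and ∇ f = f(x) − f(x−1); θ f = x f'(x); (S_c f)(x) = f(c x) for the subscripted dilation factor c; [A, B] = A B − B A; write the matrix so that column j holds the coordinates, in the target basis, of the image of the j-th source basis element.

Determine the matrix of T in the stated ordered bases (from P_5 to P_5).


image of 1: 0
image of x: 2x + 3
image of x^2: 4x^2 + 5x + 3
image of x^3: 6x^3 + (27/4)x^2 + (9/2)x + 9
image of x^4: 8x^4 + (17/2)x^3 + (9/2)x^2 + 22x + 15
image of x^5: 10x^5 + (165/16)x^4 + (15/4)x^3 + (75/2)x^2 + (75/2)x + 33
each image's coordinates form column j of the matrix

the matrix is [[0, 3, 3, 9, 15, 33]; [0, 2, 5, 9/2, 22, 75/2]; [0, 0, 4, 27/4, 9/2, 75/2]; [0, 0, 0, 6, 17/2, 15/4]; [0, 0, 0, 0, 8, 165/16]; [0, 0, 0, 0, 0, 10]] (rows listed top to bottom)


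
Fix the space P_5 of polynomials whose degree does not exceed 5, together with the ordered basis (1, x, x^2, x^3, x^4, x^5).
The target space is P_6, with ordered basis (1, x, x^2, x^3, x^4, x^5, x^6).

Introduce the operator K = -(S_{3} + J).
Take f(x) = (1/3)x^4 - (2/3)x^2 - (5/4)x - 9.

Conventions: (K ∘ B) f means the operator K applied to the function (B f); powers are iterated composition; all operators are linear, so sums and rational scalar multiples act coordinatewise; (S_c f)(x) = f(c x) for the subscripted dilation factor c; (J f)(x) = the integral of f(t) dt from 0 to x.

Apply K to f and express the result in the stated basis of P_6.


the image equals g(x) = -(1/15)x^5 - 27x^4 + (2/9)x^3 + (53/8)x^2 + (51/4)x + 9

S_{3} f = 27x^4 - 6x^2 - (15/4)x - 9
J f = (1/15)x^5 - (2/9)x^3 - (5/8)x^2 - 9x
(S_{3} + J) f = (1/15)x^5 + 27x^4 - (2/9)x^3 - (53/8)x^2 - (51/4)x - 9
(-(S_{3} + J)) f = -(1/15)x^5 - 27x^4 + (2/9)x^3 + (53/8)x^2 + (51/4)x + 9


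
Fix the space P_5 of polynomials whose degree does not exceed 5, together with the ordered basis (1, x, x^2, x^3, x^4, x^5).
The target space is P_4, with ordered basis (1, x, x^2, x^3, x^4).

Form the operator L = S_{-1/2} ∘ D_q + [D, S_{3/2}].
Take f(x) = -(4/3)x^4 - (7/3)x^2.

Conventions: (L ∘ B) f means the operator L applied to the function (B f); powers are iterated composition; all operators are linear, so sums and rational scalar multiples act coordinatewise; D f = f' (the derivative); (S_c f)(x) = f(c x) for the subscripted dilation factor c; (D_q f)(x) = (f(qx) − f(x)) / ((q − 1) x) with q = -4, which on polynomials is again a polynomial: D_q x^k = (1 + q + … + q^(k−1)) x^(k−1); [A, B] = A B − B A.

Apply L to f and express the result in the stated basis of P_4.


the result is g(x) = -(35/2)x^3 - 7x

D_q f = 68x^3 + 7x
S_{-1/2} D_q f = -(17/2)x^3 - (7/2)x
S_{3/2} f = -(27/4)x^4 - (21/4)x^2
D S_{3/2} f = -27x^3 - (21/2)x
D f = -(16/3)x^3 - (14/3)x
S_{3/2} D f = -18x^3 - 7x
[D, S_{3/2}] f = -9x^3 - (7/2)x
(S_{-1/2} ∘ D_q + [D, S_{3/2}]) f = -(35/2)x^3 - 7x


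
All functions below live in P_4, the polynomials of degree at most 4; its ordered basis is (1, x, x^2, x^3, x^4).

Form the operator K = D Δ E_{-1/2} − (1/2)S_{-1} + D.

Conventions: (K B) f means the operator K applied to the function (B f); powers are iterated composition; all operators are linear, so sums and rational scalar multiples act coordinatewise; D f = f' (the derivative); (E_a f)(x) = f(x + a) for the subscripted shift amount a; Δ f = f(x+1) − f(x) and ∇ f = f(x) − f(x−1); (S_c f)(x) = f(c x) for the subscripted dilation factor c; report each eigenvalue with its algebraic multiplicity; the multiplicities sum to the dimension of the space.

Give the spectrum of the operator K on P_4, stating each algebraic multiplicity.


λ = -1/2 (multiplicity 3), λ = 1/2 (multiplicity 2)

image of 1: -1/2
image of x: (1/2)x + 1
image of x^2: -(1/2)x^2 + 2x + 2
image of x^3: (1/2)x^3 + 3x^2 + 6x
image of x^4: -(1/2)x^4 + 4x^3 + 12x^2 + 1
the matrix is upper triangular; its diagonal is (-1/2, 1/2, -1/2, 1/2, -1/2)
for a triangular matrix the eigenvalues are the diagonal entries, with algebraic multiplicity their repetition count


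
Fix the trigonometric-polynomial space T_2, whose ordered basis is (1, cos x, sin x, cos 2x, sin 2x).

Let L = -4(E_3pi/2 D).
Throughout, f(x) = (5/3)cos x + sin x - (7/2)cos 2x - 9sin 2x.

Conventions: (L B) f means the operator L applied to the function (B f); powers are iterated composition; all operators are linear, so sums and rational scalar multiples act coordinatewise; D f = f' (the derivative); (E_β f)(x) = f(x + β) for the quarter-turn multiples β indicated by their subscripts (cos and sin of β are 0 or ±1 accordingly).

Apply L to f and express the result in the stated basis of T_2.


D f = cos x - (5/3)sin x - 18cos 2x + 7sin 2x
E_3pi/2 D f = (5/3)cos x + sin x + 18cos 2x - 7sin 2x
(-4(E_3pi/2 D)) f = -(20/3)cos x - 4sin x - 72cos 2x + 28sin 2x

g(x) = -(20/3)cos x - 4sin x - 72cos 2x + 28sin 2x


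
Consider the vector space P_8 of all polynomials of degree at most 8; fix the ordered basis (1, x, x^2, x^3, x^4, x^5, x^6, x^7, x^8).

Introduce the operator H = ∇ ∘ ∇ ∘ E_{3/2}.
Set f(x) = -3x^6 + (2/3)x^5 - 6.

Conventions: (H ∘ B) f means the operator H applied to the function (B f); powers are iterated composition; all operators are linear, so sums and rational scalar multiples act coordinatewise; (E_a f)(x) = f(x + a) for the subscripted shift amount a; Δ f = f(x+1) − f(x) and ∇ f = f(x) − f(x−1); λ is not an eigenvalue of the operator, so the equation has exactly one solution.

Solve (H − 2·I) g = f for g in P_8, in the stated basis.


write g with unknown coordinates in the stated basis and equate coefficients in (H − 2·I) g = f
solving from the highest basis element down gives g = (3/2)x^6 - (1/3)x^5 + (45/2)x^4 + (125/3)x^3 + (745/4)x^2 + (3475/12)x + 10089/32
check: H g = 45x^4 + (250/3)x^3 + (745/2)x^2 + (3475/6)x + 9993/16
so H g − 2·g = -3x^6 + (2/3)x^5 - 6 = f ✓

the image equals g(x) = (3/2)x^6 - (1/3)x^5 + (45/2)x^4 + (125/3)x^3 + (745/4)x^2 + (3475/12)x + 10089/32


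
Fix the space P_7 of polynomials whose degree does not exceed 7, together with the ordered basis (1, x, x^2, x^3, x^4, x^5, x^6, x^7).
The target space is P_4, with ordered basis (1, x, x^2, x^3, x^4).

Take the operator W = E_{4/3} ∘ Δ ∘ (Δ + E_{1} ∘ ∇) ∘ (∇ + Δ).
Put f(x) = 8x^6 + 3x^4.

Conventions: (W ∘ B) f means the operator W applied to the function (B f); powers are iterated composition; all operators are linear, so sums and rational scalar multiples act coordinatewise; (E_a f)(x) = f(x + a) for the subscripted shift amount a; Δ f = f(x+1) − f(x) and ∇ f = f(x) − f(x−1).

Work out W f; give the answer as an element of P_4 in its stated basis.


the image equals g(x) = 3840x^3 + 26880x^2 + 68768x + 566048/9

∇ f = 48x^5 - 120x^4 + 172x^3 - 138x^2 + 60x - 11
Δ f = 48x^5 + 120x^4 + 172x^3 + 138x^2 + 60x + 11
(∇ + Δ) f = 96x^5 + 344x^3 + 120x
Δ (∇ + Δ) f = 480x^4 + 960x^3 + 1992x^2 + 1512x + 560
∇ (∇ + Δ) f = 480x^4 - 960x^3 + 1992x^2 - 1512x + 560
E_{1} ∇ (∇ + Δ) f = 480x^4 + 960x^3 + 1992x^2 + 1512x + 560
(Δ + E_{1} ∘ ∇) (∇ + Δ) f = 960x^4 + 1920x^3 + 3984x^2 + 3024x + 1120
Δ (Δ + E_{1} ∘ ∇) (∇ + Δ) f = 3840x^3 + 11520x^2 + 17568x + 9888
E_{4/3} Δ (Δ + E_{1} ∘ ∇) (∇ + Δ) f = 3840x^3 + 26880x^2 + 68768x + 566048/9


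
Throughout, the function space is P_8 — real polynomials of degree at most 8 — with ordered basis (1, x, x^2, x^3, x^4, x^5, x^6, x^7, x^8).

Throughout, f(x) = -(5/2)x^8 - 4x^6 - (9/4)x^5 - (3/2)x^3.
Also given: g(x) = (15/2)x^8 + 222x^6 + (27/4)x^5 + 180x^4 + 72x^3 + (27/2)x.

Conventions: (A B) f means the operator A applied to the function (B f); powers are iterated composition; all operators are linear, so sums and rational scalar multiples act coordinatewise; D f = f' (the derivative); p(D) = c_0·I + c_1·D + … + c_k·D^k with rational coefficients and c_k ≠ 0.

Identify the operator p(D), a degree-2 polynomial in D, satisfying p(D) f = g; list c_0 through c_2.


c_0 = -3, c_1 = 0, c_2 = -3/2

D^0 f = -(5/2)x^8 - 4x^6 - (9/4)x^5 - (3/2)x^3
D^1 f = -20x^7 - 24x^5 - (45/4)x^4 - (9/2)x^2
D^2 f = -140x^6 - 120x^4 - 45x^3 - 9x
matching coefficients of g against c_0 f + c_1 Df + … from the top degree down determines the c_i
solution: c_0 = -3, c_1 = 0, c_2 = -3/2


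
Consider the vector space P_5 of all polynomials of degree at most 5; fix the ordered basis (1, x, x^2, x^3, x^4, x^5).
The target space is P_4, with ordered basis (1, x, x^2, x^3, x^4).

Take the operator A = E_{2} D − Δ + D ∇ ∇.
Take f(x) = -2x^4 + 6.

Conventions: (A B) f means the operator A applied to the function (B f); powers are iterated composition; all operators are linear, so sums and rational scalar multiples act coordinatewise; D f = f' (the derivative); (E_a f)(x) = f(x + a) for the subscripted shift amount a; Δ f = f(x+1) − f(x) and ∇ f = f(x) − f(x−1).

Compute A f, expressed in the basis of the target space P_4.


D f = -8x^3
E_{2} D f = -8x^3 - 48x^2 - 96x - 64
Δ f = -8x^3 - 12x^2 - 8x - 2
(-Δ) f = 8x^3 + 12x^2 + 8x + 2
∇ f = -8x^3 + 12x^2 - 8x + 2
∇ ∇ f = -24x^2 + 48x - 28
D ∇ ∇ f = -48x + 48
(E_{2} D − Δ + D ∇ ∇) f = -36x^2 - 136x - 14

g(x) = -36x^2 - 136x - 14


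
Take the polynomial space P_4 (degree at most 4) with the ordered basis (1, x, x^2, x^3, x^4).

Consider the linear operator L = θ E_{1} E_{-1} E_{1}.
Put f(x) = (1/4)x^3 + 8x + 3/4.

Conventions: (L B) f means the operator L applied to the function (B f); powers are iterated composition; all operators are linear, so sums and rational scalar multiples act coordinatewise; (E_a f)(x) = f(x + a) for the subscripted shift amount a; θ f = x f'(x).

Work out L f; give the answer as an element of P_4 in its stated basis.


E_{1} f = (1/4)x^3 + (3/4)x^2 + (35/4)x + 9
E_{-1} E_{1} f = (1/4)x^3 + 8x + 3/4
E_{1} E_{-1} E_{1} f = (1/4)x^3 + (3/4)x^2 + (35/4)x + 9
θ E_{1} E_{-1} E_{1} f = (3/4)x^3 + (3/2)x^2 + (35/4)x

the result is g(x) = (3/4)x^3 + (3/2)x^2 + (35/4)x


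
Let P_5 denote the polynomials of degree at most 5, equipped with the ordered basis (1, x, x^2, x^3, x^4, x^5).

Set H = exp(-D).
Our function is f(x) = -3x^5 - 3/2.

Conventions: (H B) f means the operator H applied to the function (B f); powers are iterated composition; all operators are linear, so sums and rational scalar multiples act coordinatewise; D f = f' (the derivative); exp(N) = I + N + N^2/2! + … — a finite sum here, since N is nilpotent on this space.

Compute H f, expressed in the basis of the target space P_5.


order-1 term: 15x^4
order-2 term: -30x^3
order-3 term: 30x^2
order-4 term: -15x
order-5 term: 3
the series for exp(-D) f terminates at order 5
exp(-D) f = -3x^5 + 15x^4 - 30x^3 + 30x^2 - 15x + 3/2

the result is g(x) = -3x^5 + 15x^4 - 30x^3 + 30x^2 - 15x + 3/2


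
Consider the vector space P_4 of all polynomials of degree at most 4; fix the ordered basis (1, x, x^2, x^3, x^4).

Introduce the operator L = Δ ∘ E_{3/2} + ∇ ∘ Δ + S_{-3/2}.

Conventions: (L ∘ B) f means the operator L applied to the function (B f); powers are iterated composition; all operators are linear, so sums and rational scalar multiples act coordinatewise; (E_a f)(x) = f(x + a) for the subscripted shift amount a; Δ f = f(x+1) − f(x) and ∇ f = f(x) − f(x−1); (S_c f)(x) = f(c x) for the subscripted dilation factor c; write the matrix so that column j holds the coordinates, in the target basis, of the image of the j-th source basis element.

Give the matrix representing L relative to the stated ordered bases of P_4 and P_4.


image of 1: 1
image of x: -(3/2)x + 1
image of x^2: (9/4)x^2 + 2x + 6
image of x^3: -(27/8)x^3 + 3x^2 + 18x + 49/4
image of x^4: (81/16)x^4 + 4x^3 + 36x^2 + 49x + 36
each image's coordinates form column j of the matrix

the matrix is [[1, 1, 6, 49/4, 36]; [0, -3/2, 2, 18, 49]; [0, 0, 9/4, 3, 36]; [0, 0, 0, -27/8, 4]; [0, 0, 0, 0, 81/16]] (rows listed top to bottom)


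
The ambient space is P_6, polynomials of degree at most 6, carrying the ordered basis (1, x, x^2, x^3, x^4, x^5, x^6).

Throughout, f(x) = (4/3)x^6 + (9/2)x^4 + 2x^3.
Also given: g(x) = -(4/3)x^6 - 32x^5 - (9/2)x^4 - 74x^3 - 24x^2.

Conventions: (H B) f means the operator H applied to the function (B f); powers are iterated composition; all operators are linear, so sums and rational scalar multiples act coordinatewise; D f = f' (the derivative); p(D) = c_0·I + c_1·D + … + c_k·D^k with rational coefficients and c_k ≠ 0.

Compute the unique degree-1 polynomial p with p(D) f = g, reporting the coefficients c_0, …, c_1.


c_0 = -1, c_1 = -4

D^0 f = (4/3)x^6 + (9/2)x^4 + 2x^3
D^1 f = 8x^5 + 18x^3 + 6x^2
matching coefficients of g against c_0 f + c_1 Df + … from the top degree down determines the c_i
solution: c_0 = -1, c_1 = -4


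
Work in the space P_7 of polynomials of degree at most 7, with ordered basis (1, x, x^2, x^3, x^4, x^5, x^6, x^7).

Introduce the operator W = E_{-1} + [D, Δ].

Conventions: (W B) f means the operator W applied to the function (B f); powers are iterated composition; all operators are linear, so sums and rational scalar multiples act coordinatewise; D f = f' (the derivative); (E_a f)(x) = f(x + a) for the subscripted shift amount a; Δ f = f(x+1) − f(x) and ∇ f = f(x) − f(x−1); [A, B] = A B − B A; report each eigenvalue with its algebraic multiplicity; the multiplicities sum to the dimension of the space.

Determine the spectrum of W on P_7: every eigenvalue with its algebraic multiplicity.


image of 1: 1
image of x: x - 1
image of x^2: x^2 - 2x + 1
image of x^3: x^3 - 3x^2 + 3x - 1
image of x^4: x^4 - 4x^3 + 6x^2 - 4x + 1
image of x^5: x^5 - 5x^4 + 10x^3 - 10x^2 + 5x - 1
image of x^6: x^6 - 6x^5 + 15x^4 - 20x^3 + 15x^2 - 6x + 1
image of x^7: x^7 - 7x^6 + 21x^5 - 35x^4 + 35x^3 - 21x^2 + 7x - 1
the matrix is upper triangular; its diagonal is (1, 1, 1, 1, 1, 1, 1, 1)
for a triangular matrix the eigenvalues are the diagonal entries, with algebraic multiplicity their repetition count

λ = 1 (multiplicity 8)


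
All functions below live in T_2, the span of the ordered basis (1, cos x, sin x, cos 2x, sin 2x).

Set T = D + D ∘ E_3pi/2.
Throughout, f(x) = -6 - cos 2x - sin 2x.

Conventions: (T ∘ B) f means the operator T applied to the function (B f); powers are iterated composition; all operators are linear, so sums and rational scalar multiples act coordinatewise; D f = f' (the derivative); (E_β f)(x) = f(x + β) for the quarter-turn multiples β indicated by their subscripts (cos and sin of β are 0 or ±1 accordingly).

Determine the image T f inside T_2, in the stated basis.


D f = -2cos 2x + 2sin 2x
E_3pi/2 f = -6 + cos 2x + sin 2x
D E_3pi/2 f = 2cos 2x - 2sin 2x
(D + D ∘ E_3pi/2) f = 0

the result is g(x) = 0


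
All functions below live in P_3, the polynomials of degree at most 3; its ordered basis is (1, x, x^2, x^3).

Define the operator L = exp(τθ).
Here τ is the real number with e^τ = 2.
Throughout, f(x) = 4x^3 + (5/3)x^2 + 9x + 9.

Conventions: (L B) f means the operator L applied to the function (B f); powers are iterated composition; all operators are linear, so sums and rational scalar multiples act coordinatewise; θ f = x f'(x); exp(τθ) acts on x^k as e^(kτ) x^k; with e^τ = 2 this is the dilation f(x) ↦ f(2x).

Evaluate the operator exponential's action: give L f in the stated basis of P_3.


exp(τθ) x^k = e^(kτ) x^k; with e^τ = 2 this sends x^k to 2^k x^k
x ↦ 2 x
x^2 ↦ 4 x^2
x^3 ↦ 8 x^3
applying this coordinatewise to f: exp(τθ) f = 32x^3 + (20/3)x^2 + 18x + 9

g(x) = 32x^3 + (20/3)x^2 + 18x + 9


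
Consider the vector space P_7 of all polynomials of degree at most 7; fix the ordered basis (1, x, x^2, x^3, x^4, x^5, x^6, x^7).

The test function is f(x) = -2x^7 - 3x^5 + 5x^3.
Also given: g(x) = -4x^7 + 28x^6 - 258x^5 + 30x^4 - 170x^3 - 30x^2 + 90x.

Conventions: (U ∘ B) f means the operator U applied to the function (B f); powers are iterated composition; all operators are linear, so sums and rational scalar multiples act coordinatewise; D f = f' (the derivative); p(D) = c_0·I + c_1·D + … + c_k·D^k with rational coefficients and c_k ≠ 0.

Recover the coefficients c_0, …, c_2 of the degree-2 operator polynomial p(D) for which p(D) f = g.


D^0 f = -2x^7 - 3x^5 + 5x^3
D^1 f = -14x^6 - 15x^4 + 15x^2
D^2 f = -84x^5 - 60x^3 + 30x
matching coefficients of g against c_0 f + c_1 Df + … from the top degree down determines the c_i
solution: c_0 = 2, c_1 = -2, c_2 = 3

c_0 = 2, c_1 = -2, c_2 = 3


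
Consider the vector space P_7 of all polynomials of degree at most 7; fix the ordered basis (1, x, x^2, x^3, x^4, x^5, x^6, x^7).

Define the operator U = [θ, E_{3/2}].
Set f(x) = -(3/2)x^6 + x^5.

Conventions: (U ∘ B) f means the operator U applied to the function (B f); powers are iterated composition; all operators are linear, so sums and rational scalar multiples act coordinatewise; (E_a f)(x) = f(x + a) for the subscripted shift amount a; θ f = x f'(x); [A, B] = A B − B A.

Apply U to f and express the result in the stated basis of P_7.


g(x) = (27/2)x^5 + (375/4)x^4 + (1035/4)x^3 + (2835/8)x^2 + (7695/32)x + 4131/64

E_{3/2} f = -(3/2)x^6 - (25/2)x^5 - (345/8)x^4 - (315/4)x^3 - (2565/32)x^2 - (1377/32)x - 1215/128
θ E_{3/2} f = -9x^6 - (125/2)x^5 - (345/2)x^4 - (945/4)x^3 - (2565/16)x^2 - (1377/32)x
θ f = -9x^6 + 5x^5
E_{3/2} θ f = -9x^6 - 76x^5 - (1065/4)x^4 - 495x^3 - (8235/16)x^2 - (567/2)x - 4131/64
[θ, E_{3/2}] f = (27/2)x^5 + (375/4)x^4 + (1035/4)x^3 + (2835/8)x^2 + (7695/32)x + 4131/64


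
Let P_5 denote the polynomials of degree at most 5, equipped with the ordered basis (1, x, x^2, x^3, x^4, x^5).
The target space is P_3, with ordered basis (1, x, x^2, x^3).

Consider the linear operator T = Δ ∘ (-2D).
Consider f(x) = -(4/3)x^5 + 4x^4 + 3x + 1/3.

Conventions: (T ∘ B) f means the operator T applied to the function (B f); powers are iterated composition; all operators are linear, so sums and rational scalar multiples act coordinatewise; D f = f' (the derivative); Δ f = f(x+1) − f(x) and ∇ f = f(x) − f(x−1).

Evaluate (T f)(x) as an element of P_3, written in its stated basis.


D f = -(20/3)x^4 + 16x^3 + 3
(-2D) f = (40/3)x^4 - 32x^3 - 6
Δ (-2D) f = (160/3)x^3 - 16x^2 - (128/3)x - 56/3

g(x) = (160/3)x^3 - 16x^2 - (128/3)x - 56/3


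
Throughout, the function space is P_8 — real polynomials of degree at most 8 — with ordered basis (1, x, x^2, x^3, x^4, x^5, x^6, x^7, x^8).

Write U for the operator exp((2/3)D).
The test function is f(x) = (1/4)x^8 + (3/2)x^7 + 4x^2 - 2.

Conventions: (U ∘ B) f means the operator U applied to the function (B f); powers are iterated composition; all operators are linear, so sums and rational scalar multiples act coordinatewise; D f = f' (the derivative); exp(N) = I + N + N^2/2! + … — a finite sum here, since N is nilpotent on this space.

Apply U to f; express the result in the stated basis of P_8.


the image equals g(x) = (1/4)x^8 + (17/6)x^7 + (91/9)x^6 + (490/27)x^5 + (1540/81)x^4 + (2968/243)x^3 + (6388/729)x^2 + (13936/2187)x - 818/6561

order-1 term: (4/3)x^7 + 7x^6 + (16/3)x
order-2 term: (28/9)x^6 + 14x^5 + 16/9
order-3 term: (112/27)x^5 + (140/9)x^4
order-4 term: (280/81)x^4 + (280/27)x^3
order-5 term: (448/243)x^3 + (112/27)x^2
order-6 term: (448/729)x^2 + (224/243)x
order-7 term: (256/2187)x + 64/729
order-8 term: 64/6561
the series for exp((2/3)D) f terminates at order 8
exp((2/3)D) f = (1/4)x^8 + (17/6)x^7 + (91/9)x^6 + (490/27)x^5 + (1540/81)x^4 + (2968/243)x^3 + (6388/729)x^2 + (13936/2187)x - 818/6561


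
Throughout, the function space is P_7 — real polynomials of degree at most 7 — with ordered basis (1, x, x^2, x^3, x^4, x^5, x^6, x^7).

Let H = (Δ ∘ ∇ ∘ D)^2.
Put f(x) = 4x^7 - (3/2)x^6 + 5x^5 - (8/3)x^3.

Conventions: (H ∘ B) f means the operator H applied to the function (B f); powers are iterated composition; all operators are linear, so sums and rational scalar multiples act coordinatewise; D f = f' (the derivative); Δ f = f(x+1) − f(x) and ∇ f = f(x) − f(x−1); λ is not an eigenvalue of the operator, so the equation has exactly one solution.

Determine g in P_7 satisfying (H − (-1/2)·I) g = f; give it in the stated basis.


write g with unknown coordinates in the stated basis and equate coefficients in (H − (-1/2)·I) g = f
solving from the highest basis element down gives g = 8x^7 - 3x^6 + 10x^5 - (16/3)x^3 - 80640x + 4320
check: H g = 40320x - 2160
so H g − (-1/2)·g = 4x^7 - (3/2)x^6 + 5x^5 - (8/3)x^3 = f ✓

g(x) = 8x^7 - 3x^6 + 10x^5 - (16/3)x^3 - 80640x + 4320


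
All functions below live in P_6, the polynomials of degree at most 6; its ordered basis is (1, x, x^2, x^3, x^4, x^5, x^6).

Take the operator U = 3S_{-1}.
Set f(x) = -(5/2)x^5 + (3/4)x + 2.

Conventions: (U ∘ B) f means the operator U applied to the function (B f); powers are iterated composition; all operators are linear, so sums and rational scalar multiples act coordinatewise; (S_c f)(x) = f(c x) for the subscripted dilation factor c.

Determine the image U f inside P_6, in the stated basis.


g(x) = (15/2)x^5 - (9/4)x + 6

S_{-1} f = (5/2)x^5 - (3/4)x + 2
(3S_{-1}) f = (15/2)x^5 - (9/4)x + 6


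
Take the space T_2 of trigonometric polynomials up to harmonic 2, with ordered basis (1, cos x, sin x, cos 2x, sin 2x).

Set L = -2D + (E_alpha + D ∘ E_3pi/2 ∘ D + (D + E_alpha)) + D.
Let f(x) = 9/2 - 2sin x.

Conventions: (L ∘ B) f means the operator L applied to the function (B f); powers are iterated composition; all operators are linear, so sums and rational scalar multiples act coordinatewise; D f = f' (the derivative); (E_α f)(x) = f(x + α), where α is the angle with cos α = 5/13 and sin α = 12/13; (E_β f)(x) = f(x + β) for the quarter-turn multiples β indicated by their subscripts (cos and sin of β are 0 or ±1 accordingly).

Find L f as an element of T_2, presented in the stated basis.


the image equals g(x) = 9 - (74/13)cos x - (20/13)sin x

D f = -2cos x
(-2D) f = 4cos x
E_alpha f = 9/2 - (24/13)cos x - (10/13)sin x
D f = -2cos x
E_3pi/2 D f = -2sin x
D E_3pi/2 D f = -2cos x
D f = -2cos x
E_alpha f = 9/2 - (24/13)cos x - (10/13)sin x
(D + E_alpha) f = 9/2 - (50/13)cos x - (10/13)sin x
(E_alpha + D ∘ E_3pi/2 ∘ D + (D + E_alpha)) f = 9 - (100/13)cos x - (20/13)sin x
D f = -2cos x
(-2D + (E_alpha + D ∘ E_3pi/2 ∘ D + (D + E_alpha)) + D) f = 9 - (74/13)cos x - (20/13)sin x


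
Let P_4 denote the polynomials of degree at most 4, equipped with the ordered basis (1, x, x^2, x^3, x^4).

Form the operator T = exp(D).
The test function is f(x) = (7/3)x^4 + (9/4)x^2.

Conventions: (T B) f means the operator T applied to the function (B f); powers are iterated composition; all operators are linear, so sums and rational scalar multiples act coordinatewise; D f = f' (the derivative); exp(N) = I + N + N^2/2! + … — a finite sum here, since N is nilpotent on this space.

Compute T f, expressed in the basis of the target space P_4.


order-1 term: (28/3)x^3 + (9/2)x
order-2 term: 14x^2 + 9/4
order-3 term: (28/3)x
order-4 term: 7/3
the series for exp(D) f terminates at order 4
exp(D) f = (7/3)x^4 + (28/3)x^3 + (65/4)x^2 + (83/6)x + 55/12

the result is g(x) = (7/3)x^4 + (28/3)x^3 + (65/4)x^2 + (83/6)x + 55/12
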